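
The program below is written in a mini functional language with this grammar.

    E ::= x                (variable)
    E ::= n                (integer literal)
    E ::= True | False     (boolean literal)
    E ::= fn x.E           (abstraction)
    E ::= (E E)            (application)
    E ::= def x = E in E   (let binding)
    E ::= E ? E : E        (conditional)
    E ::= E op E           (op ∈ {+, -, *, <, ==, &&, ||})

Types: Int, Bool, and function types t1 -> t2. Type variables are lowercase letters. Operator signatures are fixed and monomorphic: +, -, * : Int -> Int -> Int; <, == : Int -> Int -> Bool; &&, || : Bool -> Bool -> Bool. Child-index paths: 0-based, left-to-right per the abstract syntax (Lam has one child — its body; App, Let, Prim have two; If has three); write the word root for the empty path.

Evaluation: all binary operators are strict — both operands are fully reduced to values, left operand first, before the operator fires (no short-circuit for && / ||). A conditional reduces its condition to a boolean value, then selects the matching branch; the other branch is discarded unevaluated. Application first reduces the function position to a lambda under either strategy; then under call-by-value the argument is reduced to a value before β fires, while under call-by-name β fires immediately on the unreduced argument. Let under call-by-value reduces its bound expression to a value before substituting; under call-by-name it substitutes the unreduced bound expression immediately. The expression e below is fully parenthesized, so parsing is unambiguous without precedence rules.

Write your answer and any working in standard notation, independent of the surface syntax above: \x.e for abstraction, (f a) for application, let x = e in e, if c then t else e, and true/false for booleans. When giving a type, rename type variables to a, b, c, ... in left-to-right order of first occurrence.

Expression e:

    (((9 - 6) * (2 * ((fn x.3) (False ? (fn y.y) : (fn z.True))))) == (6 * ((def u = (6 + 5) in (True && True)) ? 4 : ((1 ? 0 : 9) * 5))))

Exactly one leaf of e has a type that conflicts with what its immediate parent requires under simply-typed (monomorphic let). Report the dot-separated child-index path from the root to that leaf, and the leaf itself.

Trace:
  unify Int ~ Int
  unify Int ~ Int
  unify Int ~ Int
  unify Int ~ Int
\x._ : a -> Int
  unify Bool ~ Bool
y : b
\y._ : b -> b
\z._ : c -> Bool
  unify b -> b ~ c -> Bool
  unify b ~ c
  unify c ~ Bool
  unify a -> Int ~ (Bool -> Bool) -> d
  unify a ~ Bool -> Bool
  unify Int ~ d
_ _ : Int
  unify Int ~ Int
  unify Int ~ Int
  unify Int ~ Int
  unify Int ~ Int
  unify Int ~ Int
  unify Int ~ Int
let u : Int
  unify Bool ~ Bool
  unify Bool ~ Bool
  unify Bool ~ Bool
  unify Int ~ Bool
  FAIL: mismatch Int ~ Bool

Answer: 1.1.2.0.0 : 1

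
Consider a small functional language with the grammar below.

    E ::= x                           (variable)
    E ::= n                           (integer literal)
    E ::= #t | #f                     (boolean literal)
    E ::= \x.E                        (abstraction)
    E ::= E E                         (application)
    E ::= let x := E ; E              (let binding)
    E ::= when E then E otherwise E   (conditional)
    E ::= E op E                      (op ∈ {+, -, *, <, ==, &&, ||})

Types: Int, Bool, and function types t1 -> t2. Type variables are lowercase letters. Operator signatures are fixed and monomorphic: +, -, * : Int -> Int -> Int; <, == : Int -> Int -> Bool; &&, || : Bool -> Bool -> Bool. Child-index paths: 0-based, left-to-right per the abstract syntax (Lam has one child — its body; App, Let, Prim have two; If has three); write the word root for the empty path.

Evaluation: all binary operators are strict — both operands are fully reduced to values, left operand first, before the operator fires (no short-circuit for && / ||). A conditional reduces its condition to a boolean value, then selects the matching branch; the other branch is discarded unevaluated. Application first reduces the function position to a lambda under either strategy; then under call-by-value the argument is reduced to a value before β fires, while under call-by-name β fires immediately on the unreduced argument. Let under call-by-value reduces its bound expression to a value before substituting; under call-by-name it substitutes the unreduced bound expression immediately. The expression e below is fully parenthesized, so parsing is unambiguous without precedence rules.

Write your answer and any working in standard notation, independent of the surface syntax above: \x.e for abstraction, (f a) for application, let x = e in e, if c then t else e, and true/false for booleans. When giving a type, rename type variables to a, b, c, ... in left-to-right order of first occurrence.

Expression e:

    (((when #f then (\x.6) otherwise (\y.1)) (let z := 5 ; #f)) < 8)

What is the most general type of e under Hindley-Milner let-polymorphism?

Answer: Bool

Trace:
  unify Bool ~ Bool
\x._ : a -> Int
\y._ : b -> Int
  unify a -> Int ~ b -> Int
  unify a ~ b
  unify Int ~ Int
let z : Int
  unify b -> Int ~ Bool -> c
  unify b ~ Bool
  unify Int ~ c
_ _ : Int
  unify Int ~ Int
  unify Int ~ Int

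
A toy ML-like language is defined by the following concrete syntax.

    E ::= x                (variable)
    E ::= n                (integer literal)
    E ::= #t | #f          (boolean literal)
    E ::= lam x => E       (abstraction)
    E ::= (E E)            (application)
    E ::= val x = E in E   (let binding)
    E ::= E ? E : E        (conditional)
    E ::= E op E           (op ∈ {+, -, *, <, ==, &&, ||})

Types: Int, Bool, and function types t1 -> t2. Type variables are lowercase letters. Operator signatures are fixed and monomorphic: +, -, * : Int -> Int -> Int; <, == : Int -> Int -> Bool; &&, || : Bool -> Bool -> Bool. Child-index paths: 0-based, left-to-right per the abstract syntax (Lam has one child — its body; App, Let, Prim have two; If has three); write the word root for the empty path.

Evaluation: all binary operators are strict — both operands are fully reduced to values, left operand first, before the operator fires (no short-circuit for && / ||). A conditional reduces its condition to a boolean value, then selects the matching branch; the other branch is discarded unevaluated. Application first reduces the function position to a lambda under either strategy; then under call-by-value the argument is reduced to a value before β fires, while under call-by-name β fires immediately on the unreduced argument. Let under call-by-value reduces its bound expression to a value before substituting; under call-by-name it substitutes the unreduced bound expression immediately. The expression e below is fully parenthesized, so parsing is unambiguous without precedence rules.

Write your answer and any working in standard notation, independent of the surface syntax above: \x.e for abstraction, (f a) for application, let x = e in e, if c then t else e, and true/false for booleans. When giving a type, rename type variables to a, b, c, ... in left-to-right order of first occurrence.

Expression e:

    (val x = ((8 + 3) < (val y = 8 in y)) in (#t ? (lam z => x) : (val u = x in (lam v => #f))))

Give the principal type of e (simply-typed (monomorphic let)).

Derivation:
  unify Int ~ Int
  unify Int ~ Int
  unify Int ~ Int
let y : Int
y : Int
  unify Int ~ Int
let x : Bool
  unify Bool ~ Bool
x : Bool
\z._ : a -> Bool
x : Bool
let u : Bool
\v._ : b -> Bool
  unify a -> Bool ~ b -> Bool
  unify a ~ b
  unify Bool ~ Bool

Answer: a -> Bool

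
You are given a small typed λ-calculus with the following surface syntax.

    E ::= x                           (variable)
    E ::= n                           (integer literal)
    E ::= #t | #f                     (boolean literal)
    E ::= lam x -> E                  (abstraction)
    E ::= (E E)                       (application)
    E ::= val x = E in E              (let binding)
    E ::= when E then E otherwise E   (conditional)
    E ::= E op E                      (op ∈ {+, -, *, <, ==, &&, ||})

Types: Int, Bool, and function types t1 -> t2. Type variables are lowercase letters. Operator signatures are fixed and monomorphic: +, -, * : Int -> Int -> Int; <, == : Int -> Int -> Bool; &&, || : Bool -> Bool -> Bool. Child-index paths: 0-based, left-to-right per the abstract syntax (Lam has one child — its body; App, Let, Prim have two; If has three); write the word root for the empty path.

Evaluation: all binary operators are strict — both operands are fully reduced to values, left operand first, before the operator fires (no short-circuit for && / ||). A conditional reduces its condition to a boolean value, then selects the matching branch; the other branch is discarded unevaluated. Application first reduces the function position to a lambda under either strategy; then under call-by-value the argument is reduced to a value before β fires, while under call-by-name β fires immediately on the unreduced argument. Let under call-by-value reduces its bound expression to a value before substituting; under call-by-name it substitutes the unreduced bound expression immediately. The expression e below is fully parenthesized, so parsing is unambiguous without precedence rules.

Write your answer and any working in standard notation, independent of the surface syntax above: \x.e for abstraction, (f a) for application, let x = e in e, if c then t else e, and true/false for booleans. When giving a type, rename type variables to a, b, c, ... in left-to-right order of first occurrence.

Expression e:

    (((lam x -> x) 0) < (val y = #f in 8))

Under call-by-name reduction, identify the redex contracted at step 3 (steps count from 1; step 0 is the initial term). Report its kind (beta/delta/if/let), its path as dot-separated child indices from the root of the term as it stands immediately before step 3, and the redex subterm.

Answer: delta at root : (0 < 8)

Trace:
step 0: (((\x.x) 0) < (let y = false in 8))
step 1: [beta@0] (0 < (let y = false in 8))
step 2: [let@1] (0 < 8)
step 3: [delta@root] true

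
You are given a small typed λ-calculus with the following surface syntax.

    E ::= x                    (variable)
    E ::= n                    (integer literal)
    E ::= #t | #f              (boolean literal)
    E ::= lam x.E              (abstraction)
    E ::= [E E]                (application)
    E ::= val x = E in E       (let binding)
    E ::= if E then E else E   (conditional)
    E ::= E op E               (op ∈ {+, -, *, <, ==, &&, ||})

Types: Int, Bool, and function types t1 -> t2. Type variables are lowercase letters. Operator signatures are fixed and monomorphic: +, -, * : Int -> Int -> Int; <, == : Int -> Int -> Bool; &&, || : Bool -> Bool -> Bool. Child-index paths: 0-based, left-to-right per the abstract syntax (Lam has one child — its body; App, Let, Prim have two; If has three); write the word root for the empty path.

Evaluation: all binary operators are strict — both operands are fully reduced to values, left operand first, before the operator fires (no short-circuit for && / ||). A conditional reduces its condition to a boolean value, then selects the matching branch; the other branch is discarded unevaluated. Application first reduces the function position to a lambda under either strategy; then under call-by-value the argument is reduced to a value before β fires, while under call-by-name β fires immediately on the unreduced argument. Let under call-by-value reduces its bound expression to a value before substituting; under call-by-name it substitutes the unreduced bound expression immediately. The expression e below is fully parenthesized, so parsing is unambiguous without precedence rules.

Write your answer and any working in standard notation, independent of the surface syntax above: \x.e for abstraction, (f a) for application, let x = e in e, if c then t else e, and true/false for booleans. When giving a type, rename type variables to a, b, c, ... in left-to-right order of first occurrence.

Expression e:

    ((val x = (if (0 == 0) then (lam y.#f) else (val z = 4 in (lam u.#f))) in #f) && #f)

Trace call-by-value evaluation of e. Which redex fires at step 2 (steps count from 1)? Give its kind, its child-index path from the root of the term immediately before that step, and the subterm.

Working:
step 0: ((let x = (if (0 == 0) then (\y.false) else (let z = 4 in (\u.false))) in false) && false)
step 1: [delta@0.0.0] ((let x = (if true then (\y.false) else (let z = 4 in (\u.false))) in false) && false)
step 2: [if@0.0] ((let x = (\y.false) in false) && false)

Answer: if at 0.0 : (if true then (\y.false) else (let z = 4 in (\u.false)))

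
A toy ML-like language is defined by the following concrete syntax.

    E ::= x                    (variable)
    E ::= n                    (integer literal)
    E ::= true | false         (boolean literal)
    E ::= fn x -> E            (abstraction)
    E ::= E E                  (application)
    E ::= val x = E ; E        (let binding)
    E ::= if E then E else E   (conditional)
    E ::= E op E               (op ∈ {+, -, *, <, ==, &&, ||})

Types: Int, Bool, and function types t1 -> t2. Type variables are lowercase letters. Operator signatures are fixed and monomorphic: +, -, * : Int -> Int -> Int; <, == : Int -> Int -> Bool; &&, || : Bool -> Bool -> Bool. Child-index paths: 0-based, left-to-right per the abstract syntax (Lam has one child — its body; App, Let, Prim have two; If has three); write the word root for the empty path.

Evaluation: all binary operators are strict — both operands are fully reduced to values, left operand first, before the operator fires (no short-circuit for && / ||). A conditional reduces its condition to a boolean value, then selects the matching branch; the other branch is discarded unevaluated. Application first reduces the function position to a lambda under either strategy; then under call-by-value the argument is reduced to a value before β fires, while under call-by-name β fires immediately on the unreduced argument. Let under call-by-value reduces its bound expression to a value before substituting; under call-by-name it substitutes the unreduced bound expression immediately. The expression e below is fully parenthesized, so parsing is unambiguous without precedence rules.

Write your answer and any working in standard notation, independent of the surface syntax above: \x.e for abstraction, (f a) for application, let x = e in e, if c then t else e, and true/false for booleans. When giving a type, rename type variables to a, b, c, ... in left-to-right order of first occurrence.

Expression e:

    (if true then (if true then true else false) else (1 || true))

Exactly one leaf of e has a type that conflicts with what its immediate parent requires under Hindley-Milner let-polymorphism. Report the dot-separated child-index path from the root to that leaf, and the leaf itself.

Trace:
  unify Bool ~ Bool
  unify Bool ~ Bool
  unify Bool ~ Bool
  unify Int ~ Bool
  FAIL: mismatch Int ~ Bool

Answer: 2.0 : 1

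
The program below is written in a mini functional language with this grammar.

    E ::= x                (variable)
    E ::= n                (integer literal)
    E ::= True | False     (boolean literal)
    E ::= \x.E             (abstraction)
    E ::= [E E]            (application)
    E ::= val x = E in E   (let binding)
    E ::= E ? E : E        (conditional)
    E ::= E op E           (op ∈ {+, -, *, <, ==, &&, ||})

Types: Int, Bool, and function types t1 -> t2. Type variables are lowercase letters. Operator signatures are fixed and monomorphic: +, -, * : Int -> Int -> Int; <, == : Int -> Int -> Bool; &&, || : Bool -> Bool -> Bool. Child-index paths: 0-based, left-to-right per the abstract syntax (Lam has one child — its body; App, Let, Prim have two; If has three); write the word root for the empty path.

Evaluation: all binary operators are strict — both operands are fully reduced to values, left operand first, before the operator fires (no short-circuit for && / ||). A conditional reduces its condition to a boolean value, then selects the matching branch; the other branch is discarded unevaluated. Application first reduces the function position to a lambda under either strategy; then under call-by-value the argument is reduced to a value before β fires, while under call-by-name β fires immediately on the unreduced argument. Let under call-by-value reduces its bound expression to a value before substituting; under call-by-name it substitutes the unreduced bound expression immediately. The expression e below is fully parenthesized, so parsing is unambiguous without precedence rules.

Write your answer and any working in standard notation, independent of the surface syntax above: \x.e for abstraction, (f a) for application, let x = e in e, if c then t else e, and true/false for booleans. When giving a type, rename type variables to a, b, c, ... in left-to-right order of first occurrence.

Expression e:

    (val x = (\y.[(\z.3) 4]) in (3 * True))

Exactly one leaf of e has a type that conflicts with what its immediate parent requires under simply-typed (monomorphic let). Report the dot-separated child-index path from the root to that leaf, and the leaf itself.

Trace:
\z._ : b -> Int
  unify b -> Int ~ Int -> c
  unify b ~ Int
  unify Int ~ c
_ _ : Int
\y._ : a -> Int
let x : a -> Int
  unify Int ~ Int
  unify Bool ~ Int
  FAIL: mismatch Bool ~ Int

Answer: 1.1 : true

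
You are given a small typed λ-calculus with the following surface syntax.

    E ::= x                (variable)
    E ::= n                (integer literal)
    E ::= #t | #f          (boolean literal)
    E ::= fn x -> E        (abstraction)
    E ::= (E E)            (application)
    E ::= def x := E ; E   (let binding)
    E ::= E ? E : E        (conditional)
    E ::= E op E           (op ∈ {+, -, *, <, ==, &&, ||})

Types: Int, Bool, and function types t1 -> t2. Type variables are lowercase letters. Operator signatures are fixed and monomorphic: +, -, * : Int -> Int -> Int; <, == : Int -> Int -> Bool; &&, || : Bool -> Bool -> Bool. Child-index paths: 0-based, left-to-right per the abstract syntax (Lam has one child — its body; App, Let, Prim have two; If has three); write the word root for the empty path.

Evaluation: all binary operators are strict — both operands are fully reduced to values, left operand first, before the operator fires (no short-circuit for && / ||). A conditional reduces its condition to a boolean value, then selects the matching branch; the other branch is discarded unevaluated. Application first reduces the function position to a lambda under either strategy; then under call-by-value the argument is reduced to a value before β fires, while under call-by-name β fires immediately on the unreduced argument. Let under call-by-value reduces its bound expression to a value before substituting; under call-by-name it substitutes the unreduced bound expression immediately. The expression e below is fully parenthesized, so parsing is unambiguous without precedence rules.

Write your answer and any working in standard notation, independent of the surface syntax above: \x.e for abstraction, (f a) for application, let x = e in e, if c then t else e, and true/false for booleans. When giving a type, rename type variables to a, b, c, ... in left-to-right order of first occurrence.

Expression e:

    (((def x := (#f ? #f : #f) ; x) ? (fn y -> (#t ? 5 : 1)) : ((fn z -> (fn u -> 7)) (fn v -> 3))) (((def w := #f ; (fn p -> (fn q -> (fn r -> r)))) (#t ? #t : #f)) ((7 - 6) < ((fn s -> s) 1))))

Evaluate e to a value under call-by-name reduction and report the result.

Answer: 7

Derivation:
step 0: ((if (let x = (if false then false else false) in x) then (\y.(if true then 5 else 1)) else ((\z.(\u.7)) (\v.3))) (((let w = false in (\p.(\q.(\r.r)))) (if true then true else false)) ((7 - 6) < ((\s.s) 1))))
step 1: [let@0.0] ((if (if false then false else false) then (\y.(if true then 5 else 1)) else ((\z.(\u.7)) (\v.3))) (((let w = false in (\p.(\q.(\r.r)))) (if true then true else false)) ((7 - 6) < ((\s.s) 1))))
step 2: [if@0.0] ((if false then (\y.(if true then 5 else 1)) else ((\z.(\u.7)) (\v.3))) (((let w = false in (\p.(\q.(\r.r)))) (if true then true else false)) ((7 - 6) < ((\s.s) 1))))
step 3: [if@0] (((\z.(\u.7)) (\v.3)) (((let w = false in (\p.(\q.(\r.r)))) (if true then true else false)) ((7 - 6) < ((\s.s) 1))))
step 4: [beta@0] ((\u.7) (((let w = false in (\p.(\q.(\r.r)))) (if true then true else false)) ((7 - 6) < ((\s.s) 1))))
step 5: [beta@root] 7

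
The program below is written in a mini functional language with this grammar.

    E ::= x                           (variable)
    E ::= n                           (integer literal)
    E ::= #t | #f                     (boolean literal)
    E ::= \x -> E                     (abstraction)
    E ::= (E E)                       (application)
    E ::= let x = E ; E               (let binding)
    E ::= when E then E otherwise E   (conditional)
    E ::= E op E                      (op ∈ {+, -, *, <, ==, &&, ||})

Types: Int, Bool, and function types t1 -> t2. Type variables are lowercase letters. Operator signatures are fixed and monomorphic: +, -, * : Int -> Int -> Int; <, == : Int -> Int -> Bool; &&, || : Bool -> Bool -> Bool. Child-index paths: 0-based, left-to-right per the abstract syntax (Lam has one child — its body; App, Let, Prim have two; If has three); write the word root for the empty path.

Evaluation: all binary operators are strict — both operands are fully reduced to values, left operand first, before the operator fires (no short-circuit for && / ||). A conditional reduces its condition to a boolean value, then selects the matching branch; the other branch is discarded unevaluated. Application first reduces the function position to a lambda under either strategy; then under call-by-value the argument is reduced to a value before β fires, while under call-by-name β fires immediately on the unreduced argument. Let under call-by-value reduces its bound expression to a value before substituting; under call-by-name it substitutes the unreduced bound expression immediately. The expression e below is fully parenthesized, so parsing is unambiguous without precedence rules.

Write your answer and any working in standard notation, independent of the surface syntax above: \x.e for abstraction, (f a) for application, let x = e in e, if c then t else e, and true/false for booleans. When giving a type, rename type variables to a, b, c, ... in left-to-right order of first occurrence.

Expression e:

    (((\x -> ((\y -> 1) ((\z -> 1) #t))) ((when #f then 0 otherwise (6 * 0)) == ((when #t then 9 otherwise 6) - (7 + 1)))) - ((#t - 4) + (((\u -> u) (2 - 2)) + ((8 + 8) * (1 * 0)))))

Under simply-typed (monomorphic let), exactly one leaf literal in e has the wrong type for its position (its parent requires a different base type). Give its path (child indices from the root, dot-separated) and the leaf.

Answer: 1.0.0 : true

Trace:
\y._ : b -> Int
\z._ : c -> Int
  unify c -> Int ~ Bool -> d
  unify c ~ Bool
  unify Int ~ d
_ _ : Int
  unify b -> Int ~ Int -> e
  unify b ~ Int
  unify Int ~ e
_ _ : Int
\x._ : a -> Int
  unify Bool ~ Bool
  unify Int ~ Int
  unify Int ~ Int
  unify Int ~ Int
  unify Int ~ Int
  unify Bool ~ Bool
  unify Int ~ Int
  unify Int ~ Int
  unify Int ~ Int
  unify Int ~ Int
  unify Int ~ Int
  unify Int ~ Int
  unify a -> Int ~ Bool -> f
  unify a ~ Bool
  unify Int ~ f
_ _ : Int
  unify Int ~ Int
  unify Bool ~ Int
  FAIL: mismatch Bool ~ Int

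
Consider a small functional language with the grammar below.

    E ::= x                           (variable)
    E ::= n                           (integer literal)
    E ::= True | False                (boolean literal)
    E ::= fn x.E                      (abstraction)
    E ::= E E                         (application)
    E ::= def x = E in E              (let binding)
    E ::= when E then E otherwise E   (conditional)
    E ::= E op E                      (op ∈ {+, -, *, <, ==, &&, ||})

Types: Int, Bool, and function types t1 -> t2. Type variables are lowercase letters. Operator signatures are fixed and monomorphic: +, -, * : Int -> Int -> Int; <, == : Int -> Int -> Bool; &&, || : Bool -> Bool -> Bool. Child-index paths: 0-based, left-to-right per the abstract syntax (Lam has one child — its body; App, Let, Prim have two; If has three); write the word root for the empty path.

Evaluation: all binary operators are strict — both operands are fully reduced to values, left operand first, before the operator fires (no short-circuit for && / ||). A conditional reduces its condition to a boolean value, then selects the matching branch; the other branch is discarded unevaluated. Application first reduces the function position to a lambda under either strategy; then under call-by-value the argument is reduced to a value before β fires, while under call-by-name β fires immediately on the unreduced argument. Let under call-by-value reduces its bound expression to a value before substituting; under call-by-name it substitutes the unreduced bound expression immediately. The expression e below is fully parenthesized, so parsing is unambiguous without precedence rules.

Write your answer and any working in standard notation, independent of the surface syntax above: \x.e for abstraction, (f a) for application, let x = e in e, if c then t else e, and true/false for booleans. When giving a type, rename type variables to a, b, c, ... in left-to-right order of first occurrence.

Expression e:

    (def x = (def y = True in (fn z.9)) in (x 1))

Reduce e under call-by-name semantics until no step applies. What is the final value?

Answer: 9

Trace:
step 0: (let x = (let y = true in (\z.9)) in (x 1))
step 1: [let@root] ((let y = true in (\z.9)) 1)
step 2: [let@0] ((\z.9) 1)
step 3: [beta@root] 9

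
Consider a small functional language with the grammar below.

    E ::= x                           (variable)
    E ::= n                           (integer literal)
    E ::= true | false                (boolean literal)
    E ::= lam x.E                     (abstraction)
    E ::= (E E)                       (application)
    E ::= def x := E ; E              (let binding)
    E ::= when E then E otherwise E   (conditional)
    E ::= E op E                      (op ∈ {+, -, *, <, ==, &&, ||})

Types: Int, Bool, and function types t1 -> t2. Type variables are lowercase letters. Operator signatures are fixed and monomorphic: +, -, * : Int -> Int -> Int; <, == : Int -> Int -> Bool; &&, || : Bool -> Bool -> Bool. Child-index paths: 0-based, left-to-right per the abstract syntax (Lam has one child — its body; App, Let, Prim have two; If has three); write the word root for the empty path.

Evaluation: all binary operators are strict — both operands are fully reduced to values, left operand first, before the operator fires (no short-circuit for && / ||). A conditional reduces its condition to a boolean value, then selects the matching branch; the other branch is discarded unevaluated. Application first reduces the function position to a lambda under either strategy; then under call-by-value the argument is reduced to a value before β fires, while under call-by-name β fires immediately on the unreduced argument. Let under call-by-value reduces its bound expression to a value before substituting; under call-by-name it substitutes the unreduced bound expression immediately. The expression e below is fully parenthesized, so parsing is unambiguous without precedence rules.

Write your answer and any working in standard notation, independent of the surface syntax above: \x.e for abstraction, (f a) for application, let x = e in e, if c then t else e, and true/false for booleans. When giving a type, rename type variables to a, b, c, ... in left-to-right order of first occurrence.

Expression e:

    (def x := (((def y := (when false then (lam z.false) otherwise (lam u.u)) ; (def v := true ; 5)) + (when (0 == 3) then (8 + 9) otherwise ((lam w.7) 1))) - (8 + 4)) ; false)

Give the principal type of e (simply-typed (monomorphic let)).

Answer: Bool

Working:
  unify Bool ~ Bool
\z._ : a -> Bool
u : b
\u._ : b -> b
  unify a -> Bool ~ b -> b
  unify a ~ b
  unify Bool ~ b
let y : Bool -> Bool
let v : Bool
  unify Int ~ Int
  unify Int ~ Int
  unify Int ~ Int
  unify Bool ~ Bool
  unify Int ~ Int
  unify Int ~ Int
\w._ : c -> Int
  unify c -> Int ~ Int -> d
  unify c ~ Int
  unify Int ~ d
_ _ : Int
  unify Int ~ Int
  unify Int ~ Int
  unify Int ~ Int
  unify Int ~ Int
  unify Int ~ Int
  unify Int ~ Int
let x : Int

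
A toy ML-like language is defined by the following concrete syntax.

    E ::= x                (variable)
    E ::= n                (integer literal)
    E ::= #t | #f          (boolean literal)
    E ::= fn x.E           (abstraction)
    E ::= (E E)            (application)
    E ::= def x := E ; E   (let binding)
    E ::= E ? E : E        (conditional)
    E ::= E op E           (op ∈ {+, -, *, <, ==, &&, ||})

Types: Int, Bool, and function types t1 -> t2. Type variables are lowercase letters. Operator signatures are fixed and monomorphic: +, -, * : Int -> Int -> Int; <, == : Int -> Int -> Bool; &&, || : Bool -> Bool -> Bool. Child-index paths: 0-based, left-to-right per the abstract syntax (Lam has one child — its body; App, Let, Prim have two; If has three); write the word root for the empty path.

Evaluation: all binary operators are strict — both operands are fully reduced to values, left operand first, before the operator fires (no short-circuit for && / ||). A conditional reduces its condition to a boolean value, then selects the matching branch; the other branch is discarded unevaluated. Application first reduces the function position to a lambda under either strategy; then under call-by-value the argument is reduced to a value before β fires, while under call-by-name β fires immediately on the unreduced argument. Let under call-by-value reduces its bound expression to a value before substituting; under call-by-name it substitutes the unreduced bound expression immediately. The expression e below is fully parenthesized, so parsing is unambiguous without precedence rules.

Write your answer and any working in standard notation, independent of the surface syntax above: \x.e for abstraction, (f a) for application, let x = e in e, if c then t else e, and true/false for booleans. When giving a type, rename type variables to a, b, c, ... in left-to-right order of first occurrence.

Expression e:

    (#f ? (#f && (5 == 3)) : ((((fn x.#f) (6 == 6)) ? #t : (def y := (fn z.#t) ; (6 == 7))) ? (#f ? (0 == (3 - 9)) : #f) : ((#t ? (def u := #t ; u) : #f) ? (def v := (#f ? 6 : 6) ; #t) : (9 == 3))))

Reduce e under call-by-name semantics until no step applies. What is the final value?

Answer: true

Trace:
step 0: (if false then (false && (5 == 3)) else (if (if ((\x.false) (6 == 6)) then true else (let y = (\z.true) in (6 == 7))) then (if false then (0 == (3 - 9)) else false) else (if (if true then (let u = true in u) else false) then (let v = (if false then 6 else 6) in true) else (9 == 3))))
step 1: [if@root] (if (if ((\x.false) (6 == 6)) then true else (let y = (\z.true) in (6 == 7))) then (if false then (0 == (3 - 9)) else false) else (if (if true then (let u = true in u) else false) then (let v = (if false then 6 else 6) in true) else (9 == 3)))
step 2: [beta@0.0] (if (if false then true else (let y = (\z.true) in (6 == 7))) then (if false then (0 == (3 - 9)) else false) else (if (if true then (let u = true in u) else false) then (let v = (if false then 6 else 6) in true) else (9 == 3)))
step 3: [if@0] (if (let y = (\z.true) in (6 == 7)) then (if false then (0 == (3 - 9)) else false) else (if (if true then (let u = true in u) else false) then (let v = (if false then 6 else 6) in true) else (9 == 3)))
step 4: [let@0] (if (6 == 7) then (if false then (0 == (3 - 9)) else false) else (if (if true then (let u = true in u) else false) then (let v = (if false then 6 else 6) in true) else (9 == 3)))
step 5: [delta@0] (if false then (if false then (0 == (3 - 9)) else false) else (if (if true then (let u = true in u) else false) then (let v = (if false then 6 else 6) in true) else (9 == 3)))
step 6: [if@root] (if (if true then (let u = true in u) else false) then (let v = (if false then 6 else 6) in true) else (9 == 3))
step 7: [if@0] (if (let u = true in u) then (let v = (if false then 6 else 6) in true) else (9 == 3))
step 8: [let@0] (if true then (let v = (if false then 6 else 6) in true) else (9 == 3))
step 9: [if@root] (let v = (if false then 6 else 6) in true)
step 10: [let@root] true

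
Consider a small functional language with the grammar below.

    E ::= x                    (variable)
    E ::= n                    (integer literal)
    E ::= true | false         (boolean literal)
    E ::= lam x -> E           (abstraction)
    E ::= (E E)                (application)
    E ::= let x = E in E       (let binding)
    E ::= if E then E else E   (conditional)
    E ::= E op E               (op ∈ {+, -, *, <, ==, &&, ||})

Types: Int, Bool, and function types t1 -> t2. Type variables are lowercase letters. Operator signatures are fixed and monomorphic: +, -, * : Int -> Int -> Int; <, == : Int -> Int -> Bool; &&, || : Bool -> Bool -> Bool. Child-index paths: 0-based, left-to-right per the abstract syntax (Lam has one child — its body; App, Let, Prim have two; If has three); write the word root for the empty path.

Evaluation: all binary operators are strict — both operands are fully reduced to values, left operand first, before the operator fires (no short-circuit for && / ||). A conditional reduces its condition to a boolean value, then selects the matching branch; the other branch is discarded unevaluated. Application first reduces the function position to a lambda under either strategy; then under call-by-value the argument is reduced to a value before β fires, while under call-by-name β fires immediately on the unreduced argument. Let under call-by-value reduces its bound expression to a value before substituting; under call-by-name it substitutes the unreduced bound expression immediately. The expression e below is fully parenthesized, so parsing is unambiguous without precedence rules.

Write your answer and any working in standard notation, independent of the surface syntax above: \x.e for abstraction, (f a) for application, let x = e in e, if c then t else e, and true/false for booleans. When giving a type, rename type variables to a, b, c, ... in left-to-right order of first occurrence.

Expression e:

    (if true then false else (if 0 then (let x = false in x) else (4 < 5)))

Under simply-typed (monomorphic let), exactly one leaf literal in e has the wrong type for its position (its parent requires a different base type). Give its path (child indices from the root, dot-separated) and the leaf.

Derivation:
  unify Bool ~ Bool
  unify Int ~ Bool
  FAIL: mismatch Int ~ Bool

Answer: 2.0 : 0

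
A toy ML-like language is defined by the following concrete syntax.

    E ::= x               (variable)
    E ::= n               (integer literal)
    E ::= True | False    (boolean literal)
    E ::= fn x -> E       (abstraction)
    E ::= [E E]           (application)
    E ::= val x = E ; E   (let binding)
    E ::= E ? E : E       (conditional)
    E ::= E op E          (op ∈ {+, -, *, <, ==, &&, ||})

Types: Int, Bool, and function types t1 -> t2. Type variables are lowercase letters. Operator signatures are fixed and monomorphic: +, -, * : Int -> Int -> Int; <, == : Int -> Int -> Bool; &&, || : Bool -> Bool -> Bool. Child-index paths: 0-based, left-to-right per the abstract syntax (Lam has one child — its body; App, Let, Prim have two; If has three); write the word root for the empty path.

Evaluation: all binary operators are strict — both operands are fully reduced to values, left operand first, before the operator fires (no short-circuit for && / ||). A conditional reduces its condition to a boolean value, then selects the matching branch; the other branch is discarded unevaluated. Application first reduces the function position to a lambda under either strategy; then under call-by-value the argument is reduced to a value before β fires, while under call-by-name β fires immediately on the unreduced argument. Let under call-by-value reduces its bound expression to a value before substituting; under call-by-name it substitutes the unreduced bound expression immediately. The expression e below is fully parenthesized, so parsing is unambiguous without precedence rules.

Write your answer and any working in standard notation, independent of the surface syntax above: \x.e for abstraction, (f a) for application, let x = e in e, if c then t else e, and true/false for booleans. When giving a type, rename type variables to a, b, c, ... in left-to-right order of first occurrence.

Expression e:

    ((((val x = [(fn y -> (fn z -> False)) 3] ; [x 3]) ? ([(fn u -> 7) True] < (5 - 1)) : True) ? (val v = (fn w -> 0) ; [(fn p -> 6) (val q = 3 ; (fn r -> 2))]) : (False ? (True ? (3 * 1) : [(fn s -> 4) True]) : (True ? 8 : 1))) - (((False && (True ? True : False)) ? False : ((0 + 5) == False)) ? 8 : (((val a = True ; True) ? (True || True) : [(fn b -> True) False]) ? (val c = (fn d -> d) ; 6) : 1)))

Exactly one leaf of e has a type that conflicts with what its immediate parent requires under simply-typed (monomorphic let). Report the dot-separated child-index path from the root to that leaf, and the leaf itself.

Derivation:
\z._ : b -> Bool
\y._ : a -> b -> Bool
  unify a -> b -> Bool ~ Int -> c
  unify a ~ Int
  unify b -> Bool ~ c
_ _ : b -> Bool
let x : b -> Bool
x : b -> Bool
  unify b -> Bool ~ Int -> d
  unify b ~ Int
  unify Bool ~ d
_ _ : Bool
  unify Bool ~ Bool
\u._ : e -> Int
  unify e -> Int ~ Bool -> f
  unify e ~ Bool
  unify Int ~ f
_ _ : Int
  unify Int ~ Int
  unify Int ~ Int
  unify Int ~ Int
  unify Int ~ Int
  unify Bool ~ Bool
  unify Bool ~ Bool
\w._ : g -> Int
let v : g -> Int
\p._ : h -> Int
let q : Int
\r._ : i -> Int
  unify h -> Int ~ (i -> Int) -> j
  unify h ~ i -> Int
  unify Int ~ j
_ _ : Int
  unify Bool ~ Bool
  unify Bool ~ Bool
  unify Int ~ Int
  unify Int ~ Int
\s._ : k -> Int
  unify k -> Int ~ Bool -> l
  unify k ~ Bool
  unify Int ~ l
_ _ : Int
  unify Int ~ Int
  unify Bool ~ Bool
  unify Int ~ Int
  unify Int ~ Int
  unify Int ~ Int
  unify Int ~ Int
  unify Bool ~ Bool
  unify Bool ~ Bool
  unify Bool ~ Bool
  unify Bool ~ Bool
  unify Bool ~ Bool
  unify Int ~ Int
  unify Int ~ Int
  unify Int ~ Int
  unify Bool ~ Int
  FAIL: mismatch Bool ~ Int

Answer: 1.0.2.1 : false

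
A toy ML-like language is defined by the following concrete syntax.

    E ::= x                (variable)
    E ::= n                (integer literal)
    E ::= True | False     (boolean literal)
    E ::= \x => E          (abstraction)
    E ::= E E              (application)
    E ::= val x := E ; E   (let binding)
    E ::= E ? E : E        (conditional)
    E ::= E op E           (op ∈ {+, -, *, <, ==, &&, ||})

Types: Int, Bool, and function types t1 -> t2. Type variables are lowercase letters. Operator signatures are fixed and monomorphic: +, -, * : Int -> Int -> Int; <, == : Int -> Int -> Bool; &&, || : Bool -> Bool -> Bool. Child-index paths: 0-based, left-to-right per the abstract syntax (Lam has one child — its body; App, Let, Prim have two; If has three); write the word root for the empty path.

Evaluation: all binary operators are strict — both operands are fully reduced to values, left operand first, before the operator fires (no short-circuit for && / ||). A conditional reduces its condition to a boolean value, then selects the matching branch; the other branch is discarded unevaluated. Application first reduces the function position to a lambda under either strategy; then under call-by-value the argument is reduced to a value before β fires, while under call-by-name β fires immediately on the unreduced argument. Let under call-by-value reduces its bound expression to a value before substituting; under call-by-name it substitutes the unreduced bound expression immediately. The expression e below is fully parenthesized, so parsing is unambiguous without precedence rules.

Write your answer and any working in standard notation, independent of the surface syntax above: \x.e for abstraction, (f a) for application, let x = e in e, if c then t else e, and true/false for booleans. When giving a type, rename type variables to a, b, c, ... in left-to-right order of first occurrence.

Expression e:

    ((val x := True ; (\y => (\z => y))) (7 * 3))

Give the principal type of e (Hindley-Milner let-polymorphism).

Answer: a -> Int

Trace:
let x : Bool
y : a
\z._ : b -> a
\y._ : a -> b -> a
  unify Int ~ Int
  unify Int ~ Int
  unify a -> b -> a ~ Int -> c
  unify a ~ Int
  unify b -> Int ~ c
_ _ : b -> Int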